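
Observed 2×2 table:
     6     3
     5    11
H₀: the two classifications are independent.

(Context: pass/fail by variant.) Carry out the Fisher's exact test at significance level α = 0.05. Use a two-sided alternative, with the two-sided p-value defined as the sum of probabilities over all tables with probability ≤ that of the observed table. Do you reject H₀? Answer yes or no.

Margins: r₁=9, r₂=16, c₁=11, c₂=14, n=25
p_obs = C(9,6)·C(16,5)/C(25,11); sum pmf over tables with pmf ≤ p_obs
p-value (two-sided) = 0.11532
At α=0.05: p ≥ α → fail to reject H₀

reject H₀: no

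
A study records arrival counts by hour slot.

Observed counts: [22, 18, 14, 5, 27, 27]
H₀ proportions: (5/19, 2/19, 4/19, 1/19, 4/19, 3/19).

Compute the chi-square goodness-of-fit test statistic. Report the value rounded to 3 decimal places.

test statistic = 14.460

n = 113; E_i = n·p_i = [29.74, 11.89, 23.79, 5.95, 23.79, 17.84]
χ² = (22−29.74)²/29.74 + (18−11.89)²/11.89 + (14−23.79)²/23.79 + (5−5.95)²/5.95 + (27−23.79)²/23.79 + (27−17.84)²/17.84 = 14.4597
df = 5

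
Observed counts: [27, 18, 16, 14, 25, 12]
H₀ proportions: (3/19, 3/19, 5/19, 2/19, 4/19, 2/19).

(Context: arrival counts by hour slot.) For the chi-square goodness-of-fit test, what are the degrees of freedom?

df = k − 1 = 6 − 1 = 5

degrees of freedom = 5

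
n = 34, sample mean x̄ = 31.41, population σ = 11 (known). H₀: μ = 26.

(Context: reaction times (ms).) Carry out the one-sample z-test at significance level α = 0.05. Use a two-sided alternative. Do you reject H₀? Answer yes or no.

reject H₀: yes

SE = σ/√n = 11/√34 = 1.8865
z = (x̄−μ₀)/SE = (31.41−26)/1.8865 = 2.8678
p-value (two-sided) = 0.00413
At α=0.05: p < α → reject H₀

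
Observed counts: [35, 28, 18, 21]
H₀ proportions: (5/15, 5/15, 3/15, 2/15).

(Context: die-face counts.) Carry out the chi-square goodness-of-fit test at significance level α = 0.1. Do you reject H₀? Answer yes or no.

n = 102; E_i = n·p_i = [34.00, 34.00, 20.40, 13.60]
χ² = (35−34.00)²/34.00 + (28−34.00)²/34.00 + (18−20.40)²/20.40 + (21−13.60)²/13.60 = 5.3971
df = 3
p-value (upper-tail) = 0.14493
At α=0.1: p ≥ α → fail to reject H₀

reject H₀: no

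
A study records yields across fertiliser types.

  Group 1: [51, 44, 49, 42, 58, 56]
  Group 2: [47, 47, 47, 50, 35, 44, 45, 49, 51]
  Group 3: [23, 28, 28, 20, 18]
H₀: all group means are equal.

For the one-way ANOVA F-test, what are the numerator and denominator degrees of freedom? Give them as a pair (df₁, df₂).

k = 3 groups, N = 20 total
df = (k−1, N−k) = (3−1, 20−3) = (2, 17)

degrees of freedom = [2, 17]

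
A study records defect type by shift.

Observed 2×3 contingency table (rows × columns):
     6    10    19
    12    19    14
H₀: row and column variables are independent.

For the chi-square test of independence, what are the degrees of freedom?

df = (r−1)(c−1) = (2−1)·(3−1) = 2

degrees of freedom = 2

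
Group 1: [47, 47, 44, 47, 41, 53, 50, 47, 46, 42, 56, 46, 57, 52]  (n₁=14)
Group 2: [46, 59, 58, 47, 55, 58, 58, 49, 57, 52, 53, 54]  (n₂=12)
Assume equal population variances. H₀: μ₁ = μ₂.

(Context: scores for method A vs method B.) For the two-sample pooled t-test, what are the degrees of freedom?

degrees of freedom = 24

df = n₁ + n₂ − 2 = 14 + 12 − 2 = 24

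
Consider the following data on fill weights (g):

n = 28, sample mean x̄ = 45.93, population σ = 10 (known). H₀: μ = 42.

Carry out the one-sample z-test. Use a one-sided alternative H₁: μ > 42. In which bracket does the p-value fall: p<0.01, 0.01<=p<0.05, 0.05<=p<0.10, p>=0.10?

SE = σ/√n = 10/√28 = 1.8898
z = (x̄−μ₀)/SE = (45.93−42)/1.8898 = 2.0796
p-value (one-sided, H₁ greater) = 0.01878
→ bracket: 0.01<=p<0.05

p-value bracket: 0.01<=p<0.05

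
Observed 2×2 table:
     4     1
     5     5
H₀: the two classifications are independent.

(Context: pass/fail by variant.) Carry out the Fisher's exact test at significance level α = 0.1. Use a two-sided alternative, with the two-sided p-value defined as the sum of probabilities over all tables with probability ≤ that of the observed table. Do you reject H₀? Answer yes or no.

Margins: r₁=5, r₂=10, c₁=9, c₂=6, n=15
p_obs = C(5,4)·C(10,5)/C(15,9); sum pmf over tables with pmf ≤ p_obs
p-value (two-sided) = 0.58042
At α=0.1: p ≥ α → fail to reject H₀

reject H₀: no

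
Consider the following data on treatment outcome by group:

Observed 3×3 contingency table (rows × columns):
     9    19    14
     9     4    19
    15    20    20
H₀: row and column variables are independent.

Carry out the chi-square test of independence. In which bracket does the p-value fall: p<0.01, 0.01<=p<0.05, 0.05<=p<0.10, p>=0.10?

p-value bracket: 0.01<=p<0.05

Row totals [42, 32, 55], col totals [33, 43, 53], n=129
χ² = (9−10.74)²/10.74 + (19−14.00)²/14.00 + (14−17.26)²/17.26 + (9−8.19)²/8.19 + (4−10.67)²/10.67 + (19−13.15)²/13.15 + (15−14.07)²/14.07 + (20−18.33)²/18.33 + (20−22.60)²/22.60 = 10.0477
df = 4
p-value (upper-tail) = 0.03963
→ bracket: 0.01<=p<0.05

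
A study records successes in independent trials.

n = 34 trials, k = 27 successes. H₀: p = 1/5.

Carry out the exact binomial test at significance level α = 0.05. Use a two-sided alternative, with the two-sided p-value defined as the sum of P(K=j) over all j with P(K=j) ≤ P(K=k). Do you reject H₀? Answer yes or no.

reject H₀: yes

Exact binomial: n=34, k=27, p₀=1/5=0.2000
P(X=j) = C(n,j)·p₀^j·(1−p₀)^(n−j); p = Σ P(X=j) over j with P(X=j) ≤ P(X=27)
p-value (two-sided) = 0.00000
At α=0.05: p < α → reject H₀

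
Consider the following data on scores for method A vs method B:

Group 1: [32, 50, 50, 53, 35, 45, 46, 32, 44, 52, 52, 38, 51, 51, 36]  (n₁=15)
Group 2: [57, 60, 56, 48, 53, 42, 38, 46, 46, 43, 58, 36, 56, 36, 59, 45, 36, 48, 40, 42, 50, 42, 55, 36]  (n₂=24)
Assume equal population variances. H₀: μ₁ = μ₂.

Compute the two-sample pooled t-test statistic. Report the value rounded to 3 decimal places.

x̄₁=44.467, s₁=7.791, n₁=15
x̄₂=47.000, s₂=8.124, n₂=24
s_p² = [14·7.791² + 23·8.124²]/37 = 63.9928
SE = √(s_p²·(1/15+1/24)) = 2.6330
t = (44.467−47.000)/2.6330 = -0.9622
df = 37

test statistic = -0.962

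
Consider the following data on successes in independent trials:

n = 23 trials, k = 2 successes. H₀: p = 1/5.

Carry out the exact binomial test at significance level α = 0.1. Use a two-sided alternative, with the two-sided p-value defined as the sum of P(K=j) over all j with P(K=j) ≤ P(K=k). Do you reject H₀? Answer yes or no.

Exact binomial: n=23, k=2, p₀=1/5=0.2000
P(X=j) = C(n,j)·p₀^j·(1−p₀)^(n−j); p = Σ P(X=j) over j with P(X=j) ≤ P(X=2)
p-value (two-sided) = 0.29302
At α=0.1: p ≥ α → fail to reject H₀

reject H₀: no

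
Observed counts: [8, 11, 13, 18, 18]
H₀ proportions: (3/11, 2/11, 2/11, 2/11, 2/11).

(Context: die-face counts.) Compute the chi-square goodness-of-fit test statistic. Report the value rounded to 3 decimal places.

test statistic = 11.319

n = 68; E_i = n·p_i = [18.55, 12.36, 12.36, 12.36, 12.36]
χ² = (8−18.55)²/18.55 + (11−12.36)²/12.36 + (13−12.36)²/12.36 + (18−12.36)²/12.36 + (18−12.36)²/12.36 = 11.3186
df = 4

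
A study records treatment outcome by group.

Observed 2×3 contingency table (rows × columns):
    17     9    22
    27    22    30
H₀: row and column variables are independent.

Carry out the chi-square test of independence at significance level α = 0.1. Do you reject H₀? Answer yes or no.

reject H₀: no

Row totals [48, 79], col totals [44, 31, 52], n=127
χ² = (17−16.63)²/16.63 + (9−11.72)²/11.72 + (22−19.65)²/19.65 + (27−27.37)²/27.37 + (22−19.28)²/19.28 + (30−32.35)²/32.35 = 1.4761
df = 2
p-value (upper-tail) = 0.47804
At α=0.1: p ≥ α → fail to reject H₀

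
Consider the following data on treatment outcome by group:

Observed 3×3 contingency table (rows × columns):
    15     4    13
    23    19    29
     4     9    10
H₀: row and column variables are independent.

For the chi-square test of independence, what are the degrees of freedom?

df = (r−1)(c−1) = (3−1)·(3−1) = 4

degrees of freedom = 4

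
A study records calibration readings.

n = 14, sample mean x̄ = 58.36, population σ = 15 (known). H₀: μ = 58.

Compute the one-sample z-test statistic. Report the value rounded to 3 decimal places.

SE = σ/√n = 15/√14 = 4.0089
z = (x̄−μ₀)/SE = (58.36−58)/4.0089 = 0.0898

test statistic = 0.090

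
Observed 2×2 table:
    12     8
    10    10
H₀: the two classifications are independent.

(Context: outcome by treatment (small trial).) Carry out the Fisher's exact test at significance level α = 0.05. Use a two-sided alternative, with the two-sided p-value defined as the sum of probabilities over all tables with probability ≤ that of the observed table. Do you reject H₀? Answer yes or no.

Margins: r₁=20, r₂=20, c₁=22, c₂=18, n=40
p_obs = C(20,12)·C(20,10)/C(40,22); sum pmf over tables with pmf ≤ p_obs
p-value (two-sided) = 0.75119
At α=0.05: p ≥ α → fail to reject H₀

reject H₀: no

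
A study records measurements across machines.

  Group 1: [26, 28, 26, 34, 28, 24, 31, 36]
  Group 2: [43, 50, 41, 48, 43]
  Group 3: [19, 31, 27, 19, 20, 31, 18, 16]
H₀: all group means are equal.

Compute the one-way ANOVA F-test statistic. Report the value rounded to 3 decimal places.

Group means [29.12, 45.00, 22.62], grand mean 30.429
SSB = Σnᵢ(x̄ᵢ−x̄)² = 1562.393; SSW = ΣΣ(x−x̄ᵢ)² = 438.750
MSB = 1562.393/2 = 781.1964; MSW = 438.750/18 = 24.3750
F = MSB/MSW = 32.0491
df = (2, 18)

test statistic = 32.049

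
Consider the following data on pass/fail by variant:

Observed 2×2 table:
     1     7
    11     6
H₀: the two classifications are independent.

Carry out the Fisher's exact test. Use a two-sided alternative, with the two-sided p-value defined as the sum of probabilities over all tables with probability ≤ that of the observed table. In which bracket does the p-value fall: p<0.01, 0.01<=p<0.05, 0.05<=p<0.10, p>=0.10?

Margins: r₁=8, r₂=17, c₁=12, c₂=13, n=25
p_obs = C(8,1)·C(17,11)/C(25,12); sum pmf over tables with pmf ≤ p_obs
p-value (two-sided) = 0.03021
→ bracket: 0.01<=p<0.05

p-value bracket: 0.01<=p<0.05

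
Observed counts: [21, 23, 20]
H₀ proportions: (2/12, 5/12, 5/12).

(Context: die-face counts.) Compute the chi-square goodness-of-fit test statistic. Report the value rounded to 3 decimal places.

n = 64; E_i = n·p_i = [10.67, 26.67, 26.67]
χ² = (21−10.67)²/10.67 + (23−26.67)²/26.67 + (20−26.67)²/26.67 = 12.1813
df = 2

test statistic = 12.181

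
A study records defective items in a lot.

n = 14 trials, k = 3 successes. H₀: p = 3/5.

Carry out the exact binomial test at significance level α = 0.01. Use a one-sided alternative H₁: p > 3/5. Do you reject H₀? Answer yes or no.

Exact binomial: n=14, k=3, p₀=3/5=0.6000
P(X≥3) from Σ C(n,i)·p₀^i·(1−p₀)^(n−i)
p-value (one-sided, H₁ greater) = 0.99939
At α=0.01: p ≥ α → fail to reject H₀

reject H₀: no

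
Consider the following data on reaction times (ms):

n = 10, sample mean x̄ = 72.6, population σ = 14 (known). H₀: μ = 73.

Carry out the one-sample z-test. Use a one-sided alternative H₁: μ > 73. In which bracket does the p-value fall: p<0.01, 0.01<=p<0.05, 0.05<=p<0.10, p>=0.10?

p-value bracket: p>=0.10

SE = σ/√n = 14/√10 = 4.4272
z = (x̄−μ₀)/SE = (72.6−73)/4.4272 = -0.0904
p-value (one-sided, H₁ greater) = 0.53600
→ bracket: p>=0.10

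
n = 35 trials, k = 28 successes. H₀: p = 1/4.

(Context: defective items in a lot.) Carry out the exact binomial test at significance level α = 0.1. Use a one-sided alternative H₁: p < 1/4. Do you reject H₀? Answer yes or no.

reject H₀: no

Exact binomial: n=35, k=28, p₀=1/4=0.2500
P(X≤28) from Σ C(n,i)·p₀^i·(1−p₀)^(n−i)
p-value (one-sided, H₁ less) = 1.00000
At α=0.1: p ≥ α → fail to reject H₀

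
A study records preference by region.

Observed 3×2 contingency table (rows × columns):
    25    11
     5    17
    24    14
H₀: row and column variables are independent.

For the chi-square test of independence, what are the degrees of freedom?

df = (r−1)(c−1) = (3−1)·(2−1) = 2

degrees of freedom = 2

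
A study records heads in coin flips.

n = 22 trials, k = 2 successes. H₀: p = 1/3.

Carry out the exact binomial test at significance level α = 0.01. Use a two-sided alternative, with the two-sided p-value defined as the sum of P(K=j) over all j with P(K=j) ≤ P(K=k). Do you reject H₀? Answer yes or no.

reject H₀: no

Exact binomial: n=22, k=2, p₀=1/3=0.3333
P(X=j) = C(n,j)·p₀^j·(1−p₀)^(n−j); p = Σ P(X=j) over j with P(X=j) ≤ P(X=2)
p-value (two-sided) = 0.01281
At α=0.01: p ≥ α → fail to reject H₀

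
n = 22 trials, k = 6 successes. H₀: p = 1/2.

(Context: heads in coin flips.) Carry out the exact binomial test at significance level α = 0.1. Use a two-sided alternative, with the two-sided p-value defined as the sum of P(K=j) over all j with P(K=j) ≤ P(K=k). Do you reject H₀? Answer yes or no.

Exact binomial: n=22, k=6, p₀=1/2=0.5000
P(X=j) = C(n,j)·p₀^j·(1−p₀)^(n−j); p = Σ P(X=j) over j with P(X=j) ≤ P(X=6)
p-value (two-sided) = 0.05248
At α=0.1: p < α → reject H₀

reject H₀: yes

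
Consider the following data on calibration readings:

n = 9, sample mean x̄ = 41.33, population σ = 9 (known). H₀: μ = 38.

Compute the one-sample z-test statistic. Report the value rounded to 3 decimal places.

SE = σ/√n = 9/√9 = 3.0000
z = (x̄−μ₀)/SE = (41.33−38)/3.0000 = 1.1100

test statistic = 1.110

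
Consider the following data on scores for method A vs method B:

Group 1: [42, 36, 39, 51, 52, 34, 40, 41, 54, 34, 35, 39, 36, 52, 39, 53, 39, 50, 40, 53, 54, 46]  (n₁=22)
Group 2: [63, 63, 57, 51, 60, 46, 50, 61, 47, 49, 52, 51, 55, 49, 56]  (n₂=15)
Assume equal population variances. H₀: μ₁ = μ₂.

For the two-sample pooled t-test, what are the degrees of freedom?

df = n₁ + n₂ − 2 = 22 + 15 − 2 = 35

degrees of freedom = 35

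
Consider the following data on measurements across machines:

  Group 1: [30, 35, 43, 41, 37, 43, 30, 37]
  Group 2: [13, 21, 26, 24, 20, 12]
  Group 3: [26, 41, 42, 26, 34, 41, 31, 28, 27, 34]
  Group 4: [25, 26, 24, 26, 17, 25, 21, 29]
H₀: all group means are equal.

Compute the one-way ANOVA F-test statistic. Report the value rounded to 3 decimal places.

Group means [37.00, 19.33, 33.00, 24.12], grand mean 29.219
SSB = Σnᵢ(x̄ᵢ−x̄)² = 1421.260; SSW = ΣΣ(x−x̄ᵢ)² = 820.208
MSB = 1421.260/3 = 473.7535; MSW = 820.208/28 = 29.2932
F = MSB/MSW = 16.1728
df = (3, 28)

test statistic = 16.173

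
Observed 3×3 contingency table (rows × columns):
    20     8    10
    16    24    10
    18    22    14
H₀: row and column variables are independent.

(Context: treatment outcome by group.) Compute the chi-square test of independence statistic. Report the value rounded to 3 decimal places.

test statistic = 7.716

Row totals [38, 50, 54], col totals [54, 54, 34], n=142
χ² = (20−14.45)²/14.45 + (8−14.45)²/14.45 + (10−9.10)²/9.10 + (16−19.01)²/19.01 + (24−19.01)²/19.01 + (10−11.97)²/11.97 + (18−20.54)²/20.54 + (22−20.54)²/20.54 + (14−12.93)²/12.93 = 7.7159
df = 4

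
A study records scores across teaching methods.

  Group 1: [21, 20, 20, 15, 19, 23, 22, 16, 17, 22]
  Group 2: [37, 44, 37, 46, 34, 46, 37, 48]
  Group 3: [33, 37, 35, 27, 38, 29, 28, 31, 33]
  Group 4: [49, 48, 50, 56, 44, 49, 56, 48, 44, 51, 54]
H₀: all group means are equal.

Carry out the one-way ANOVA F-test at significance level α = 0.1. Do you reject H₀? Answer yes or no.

reject H₀: yes

Group means [19.50, 41.12, 32.33, 49.91], grand mean 35.895
SSB = Σnᵢ(x̄ᵢ−x̄)² = 5181.295; SSW = ΣΣ(x−x̄ᵢ)² = 564.284
MSB = 5181.295/3 = 1727.0983; MSW = 564.284/34 = 16.5966
F = MSB/MSW = 104.0634
df = (3, 34)
p-value (upper-tail) = 0.00000
At α=0.1: p < α → reject H₀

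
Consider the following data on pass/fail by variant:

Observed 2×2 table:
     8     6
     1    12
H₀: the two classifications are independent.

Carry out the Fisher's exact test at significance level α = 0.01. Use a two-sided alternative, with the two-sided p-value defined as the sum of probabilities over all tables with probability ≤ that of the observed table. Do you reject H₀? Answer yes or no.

reject H₀: no

Margins: r₁=14, r₂=13, c₁=9, c₂=18, n=27
p_obs = C(14,8)·C(13,1)/C(27,9); sum pmf over tables with pmf ≤ p_obs
p-value (two-sided) = 0.01275
At α=0.01: p ≥ α → fail to reject H₀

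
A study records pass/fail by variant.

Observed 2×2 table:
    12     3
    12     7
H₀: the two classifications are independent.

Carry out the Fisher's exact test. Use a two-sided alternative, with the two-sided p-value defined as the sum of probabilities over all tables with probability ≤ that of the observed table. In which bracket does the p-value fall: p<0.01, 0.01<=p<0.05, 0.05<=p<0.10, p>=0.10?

p-value bracket: p>=0.10

Margins: r₁=15, r₂=19, c₁=24, c₂=10, n=34
p_obs = C(15,12)·C(19,12)/C(34,24); sum pmf over tables with pmf ≤ p_obs
p-value (two-sided) = 0.45127
→ bracket: p>=0.10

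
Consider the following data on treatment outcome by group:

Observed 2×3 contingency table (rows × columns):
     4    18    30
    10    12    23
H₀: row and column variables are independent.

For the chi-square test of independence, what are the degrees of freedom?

df = (r−1)(c−1) = (2−1)·(3−1) = 2

degrees of freedom = 2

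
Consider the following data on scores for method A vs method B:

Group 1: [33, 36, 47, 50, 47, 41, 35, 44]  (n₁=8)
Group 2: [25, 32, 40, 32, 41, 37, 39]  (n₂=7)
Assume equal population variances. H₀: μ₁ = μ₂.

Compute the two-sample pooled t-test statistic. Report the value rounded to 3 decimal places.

x̄₁=41.625, s₁=6.368, n₁=8
x̄₂=35.143, s₂=5.757, n₂=7
s_p² = [7·6.368² + 6·5.757²]/13 = 37.1332
SE = √(s_p²·(1/8+1/7)) = 3.1538
t = (41.625−35.143)/3.1538 = 2.0553
df = 13

test statistic = 2.055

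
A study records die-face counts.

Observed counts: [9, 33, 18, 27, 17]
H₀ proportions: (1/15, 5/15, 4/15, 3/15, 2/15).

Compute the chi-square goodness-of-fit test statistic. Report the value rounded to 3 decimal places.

n = 104; E_i = n·p_i = [6.93, 34.67, 27.73, 20.80, 13.87]
χ² = (9−6.93)²/6.93 + (33−34.67)²/34.67 + (18−27.73)²/27.73 + (27−20.80)²/20.80 + (17−13.87)²/13.87 = 6.6683
df = 4

test statistic = 6.668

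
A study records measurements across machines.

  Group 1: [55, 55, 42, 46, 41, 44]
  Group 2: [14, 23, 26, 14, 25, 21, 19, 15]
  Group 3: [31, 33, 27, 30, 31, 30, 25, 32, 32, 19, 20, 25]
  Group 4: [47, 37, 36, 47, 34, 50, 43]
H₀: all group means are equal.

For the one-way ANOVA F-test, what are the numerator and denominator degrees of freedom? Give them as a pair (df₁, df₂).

k = 4 groups, N = 33 total
df = (k−1, N−k) = (4−1, 33−4) = (3, 29)

degrees of freedom = [3, 29]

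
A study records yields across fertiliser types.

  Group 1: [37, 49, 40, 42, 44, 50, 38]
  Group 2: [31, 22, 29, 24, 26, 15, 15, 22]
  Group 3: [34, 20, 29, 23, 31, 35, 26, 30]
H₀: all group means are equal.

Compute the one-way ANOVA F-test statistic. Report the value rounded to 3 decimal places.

test statistic = 26.345

Group means [42.86, 23.00, 28.50], grand mean 30.957
SSB = Σnᵢ(x̄ᵢ−x̄)² = 1546.099; SSW = ΣΣ(x−x̄ᵢ)² = 586.857
MSB = 1546.099/2 = 773.0497; MSW = 586.857/20 = 29.3429
F = MSB/MSW = 26.3454
df = (2, 20)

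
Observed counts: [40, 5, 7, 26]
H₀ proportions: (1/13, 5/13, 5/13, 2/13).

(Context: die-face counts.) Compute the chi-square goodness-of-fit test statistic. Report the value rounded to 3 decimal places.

test statistic = 247.467

n = 78; E_i = n·p_i = [6.00, 30.00, 30.00, 12.00]
χ² = (40−6.00)²/6.00 + (5−30.00)²/30.00 + (7−30.00)²/30.00 + (26−12.00)²/12.00 = 247.4667
df = 3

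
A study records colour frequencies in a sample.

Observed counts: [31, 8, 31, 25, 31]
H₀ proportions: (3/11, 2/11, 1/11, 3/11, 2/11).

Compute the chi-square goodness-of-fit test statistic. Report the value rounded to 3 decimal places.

test statistic = 48.792

n = 126; E_i = n·p_i = [34.36, 22.91, 11.45, 34.36, 22.91]
χ² = (31−34.36)²/34.36 + (8−22.91)²/22.91 + (31−11.45)²/11.45 + (25−34.36)²/34.36 + (31−22.91)²/22.91 = 48.7923
df = 4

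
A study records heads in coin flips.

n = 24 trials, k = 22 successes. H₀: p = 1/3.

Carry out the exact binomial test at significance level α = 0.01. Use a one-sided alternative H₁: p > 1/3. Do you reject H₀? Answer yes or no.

Exact binomial: n=24, k=22, p₀=1/3=0.3333
P(X≥22) from Σ C(n,i)·p₀^i·(1−p₀)^(n−i)
p-value (one-sided, H₁ greater) = 0.00000
At α=0.01: p < α → reject H₀

reject H₀: yes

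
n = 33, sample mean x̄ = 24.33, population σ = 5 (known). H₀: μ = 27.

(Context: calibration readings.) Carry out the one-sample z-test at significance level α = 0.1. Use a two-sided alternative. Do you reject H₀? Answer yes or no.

reject H₀: yes

SE = σ/√n = 5/√33 = 0.8704
z = (x̄−μ₀)/SE = (24.33−27)/0.8704 = -3.0676
p-value (two-sided) = 0.00216
At α=0.1: p < α → reject H₀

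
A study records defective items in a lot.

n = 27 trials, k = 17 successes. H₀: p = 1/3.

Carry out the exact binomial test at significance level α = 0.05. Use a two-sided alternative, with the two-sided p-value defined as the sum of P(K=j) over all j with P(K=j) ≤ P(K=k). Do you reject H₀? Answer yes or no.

reject H₀: yes

Exact binomial: n=27, k=17, p₀=1/3=0.3333
P(X=j) = C(n,j)·p₀^j·(1−p₀)^(n−j); p = Σ P(X=j) over j with P(X=j) ≤ P(X=17)
p-value (two-sided) = 0.00180
At α=0.05: p < α → reject H₀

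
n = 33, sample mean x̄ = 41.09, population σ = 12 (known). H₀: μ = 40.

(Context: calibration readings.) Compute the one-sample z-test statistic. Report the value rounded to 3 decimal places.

SE = σ/√n = 12/√33 = 2.0889
z = (x̄−μ₀)/SE = (41.09−40)/2.0889 = 0.5218

test statistic = 0.522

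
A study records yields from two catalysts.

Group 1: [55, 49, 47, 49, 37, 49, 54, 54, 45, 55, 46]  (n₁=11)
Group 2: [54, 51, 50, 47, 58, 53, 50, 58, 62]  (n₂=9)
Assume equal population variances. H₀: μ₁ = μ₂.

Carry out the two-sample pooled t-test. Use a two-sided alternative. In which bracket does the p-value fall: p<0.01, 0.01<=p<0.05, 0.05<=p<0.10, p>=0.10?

x̄₁=49.091, s₁=5.431, n₁=11
x̄₂=53.667, s₂=4.822, n₂=9
s_p² = [10·5.431² + 8·4.822²]/18 = 26.7172
SE = √(s_p²·(1/11+1/9)) = 2.3232
t = (49.091−53.667)/2.3232 = -1.9696
df = 18
p-value (two-sided) = 0.06448
→ bracket: 0.05<=p<0.10

p-value bracket: 0.05<=p<0.10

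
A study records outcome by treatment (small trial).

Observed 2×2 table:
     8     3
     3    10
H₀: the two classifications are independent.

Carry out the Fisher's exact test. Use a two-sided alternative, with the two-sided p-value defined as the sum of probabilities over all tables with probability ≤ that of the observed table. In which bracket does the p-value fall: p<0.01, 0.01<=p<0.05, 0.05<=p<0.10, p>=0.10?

p-value bracket: 0.01<=p<0.05

Margins: r₁=11, r₂=13, c₁=11, c₂=13, n=24
p_obs = C(11,8)·C(13,3)/C(24,11); sum pmf over tables with pmf ≤ p_obs
p-value (two-sided) = 0.03773
→ bracket: 0.01<=p<0.05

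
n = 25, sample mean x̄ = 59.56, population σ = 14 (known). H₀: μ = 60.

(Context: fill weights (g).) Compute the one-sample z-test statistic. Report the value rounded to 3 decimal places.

test statistic = -0.157

SE = σ/√n = 14/√25 = 2.8000
z = (x̄−μ₀)/SE = (59.56−60)/2.8000 = -0.1571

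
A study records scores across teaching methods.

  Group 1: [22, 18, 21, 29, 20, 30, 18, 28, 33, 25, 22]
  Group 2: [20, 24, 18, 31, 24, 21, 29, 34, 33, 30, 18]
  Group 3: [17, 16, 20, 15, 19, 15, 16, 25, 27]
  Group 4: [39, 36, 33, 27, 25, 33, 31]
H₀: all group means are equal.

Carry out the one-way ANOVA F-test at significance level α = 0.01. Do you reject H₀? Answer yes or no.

Group means [24.18, 25.64, 18.89, 32.00], grand mean 24.789
SSB = Σnᵢ(x̄ᵢ−x̄)² = 689.245; SSW = ΣΣ(x−x̄ᵢ)² = 919.071
MSB = 689.245/3 = 229.7484; MSW = 919.071/34 = 27.0315
F = MSB/MSW = 8.4993
df = (3, 34)
p-value (upper-tail) = 0.00024
At α=0.01: p < α → reject H₀

reject H₀: yes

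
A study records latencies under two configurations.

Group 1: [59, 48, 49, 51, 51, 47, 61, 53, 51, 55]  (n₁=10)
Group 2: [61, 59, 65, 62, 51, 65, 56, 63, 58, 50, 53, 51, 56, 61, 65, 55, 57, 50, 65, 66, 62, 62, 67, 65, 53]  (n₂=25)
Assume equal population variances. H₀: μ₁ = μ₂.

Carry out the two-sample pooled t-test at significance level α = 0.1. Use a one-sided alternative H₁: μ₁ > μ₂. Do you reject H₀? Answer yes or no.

reject H₀: no

x̄₁=52.500, s₁=4.601, n₁=10
x̄₂=59.120, s₂=5.570, n₂=25
s_p² = [9·4.601² + 24·5.570²]/33 = 28.3376
SE = √(s_p²·(1/10+1/25)) = 1.9918
t = (52.500−59.120)/1.9918 = -3.3236
df = 33
p-value (one-sided, H₁ greater) = 0.99891
At α=0.1: p ≥ α → fail to reject H₀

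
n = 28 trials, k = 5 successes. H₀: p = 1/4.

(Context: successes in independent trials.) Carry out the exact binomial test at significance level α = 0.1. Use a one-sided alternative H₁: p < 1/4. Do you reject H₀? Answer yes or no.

reject H₀: no

Exact binomial: n=28, k=5, p₀=1/4=0.2500
P(X≤5) from Σ C(n,i)·p₀^i·(1−p₀)^(n−i)
p-value (one-sided, H₁ less) = 0.26379
At α=0.1: p ≥ α → fail to reject H₀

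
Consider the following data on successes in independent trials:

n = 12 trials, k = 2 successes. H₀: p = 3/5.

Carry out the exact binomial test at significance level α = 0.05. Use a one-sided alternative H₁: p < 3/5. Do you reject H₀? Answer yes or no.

reject H₀: yes

Exact binomial: n=12, k=2, p₀=3/5=0.6000
P(X≤2) from Σ C(n,i)·p₀^i·(1−p₀)^(n−i)
p-value (one-sided, H₁ less) = 0.00281
At α=0.05: p < α → reject H₀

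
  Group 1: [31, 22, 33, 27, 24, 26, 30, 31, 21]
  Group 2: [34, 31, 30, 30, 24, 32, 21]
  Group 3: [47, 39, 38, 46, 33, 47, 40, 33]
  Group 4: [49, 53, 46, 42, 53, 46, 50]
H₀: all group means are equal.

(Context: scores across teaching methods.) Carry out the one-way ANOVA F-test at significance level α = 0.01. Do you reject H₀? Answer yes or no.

Group means [27.22, 28.86, 40.38, 48.43], grand mean 35.774
SSB = Σnᵢ(x̄ᵢ−x̄)² = 2283.417; SSW = ΣΣ(x−x̄ᵢ)² = 610.002
MSB = 2283.417/3 = 761.1391; MSW = 610.002/27 = 22.5927
F = MSB/MSW = 33.6897
df = (3, 27)
p-value (upper-tail) = 0.00000
At α=0.01: p < α → reject H₀

reject H₀: yes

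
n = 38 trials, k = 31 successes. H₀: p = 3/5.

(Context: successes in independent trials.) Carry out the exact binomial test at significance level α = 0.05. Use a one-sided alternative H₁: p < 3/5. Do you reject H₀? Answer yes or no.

Exact binomial: n=38, k=31, p₀=3/5=0.6000
P(X≤31) from Σ C(n,i)·p₀^i·(1−p₀)^(n−i)
p-value (one-sided, H₁ less) = 0.99879
At α=0.05: p ≥ α → fail to reject H₀

reject H₀: no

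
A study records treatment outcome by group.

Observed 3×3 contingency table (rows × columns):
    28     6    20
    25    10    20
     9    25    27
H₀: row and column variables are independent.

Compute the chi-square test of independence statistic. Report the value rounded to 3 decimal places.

test statistic = 24.965

Row totals [54, 55, 61], col totals [62, 41, 67], n=170
χ² = (28−19.69)²/19.69 + (6−13.02)²/13.02 + (20−21.28)²/21.28 + (25−20.06)²/20.06 + (10−13.26)²/13.26 + (20−21.68)²/21.68 + (9−22.25)²/22.25 + (25−14.71)²/14.71 + (27−24.04)²/24.04 = 24.9652
df = 4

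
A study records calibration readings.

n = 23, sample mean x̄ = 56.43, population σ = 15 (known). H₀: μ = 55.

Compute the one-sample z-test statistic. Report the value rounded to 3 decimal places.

test statistic = 0.457

SE = σ/√n = 15/√23 = 3.1277
z = (x̄−μ₀)/SE = (56.43−55)/3.1277 = 0.4572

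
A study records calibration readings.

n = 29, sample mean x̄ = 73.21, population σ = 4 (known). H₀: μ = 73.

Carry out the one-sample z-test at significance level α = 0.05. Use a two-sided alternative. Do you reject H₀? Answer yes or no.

SE = σ/√n = 4/√29 = 0.7428
z = (x̄−μ₀)/SE = (73.21−73)/0.7428 = 0.2827
p-value (two-sided) = 0.77739
At α=0.05: p ≥ α → fail to reject H₀

reject H₀: no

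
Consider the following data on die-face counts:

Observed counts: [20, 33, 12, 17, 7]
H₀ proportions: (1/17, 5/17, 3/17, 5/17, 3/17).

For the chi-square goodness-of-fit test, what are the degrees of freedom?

df = k − 1 = 5 − 1 = 4

degrees of freedom = 4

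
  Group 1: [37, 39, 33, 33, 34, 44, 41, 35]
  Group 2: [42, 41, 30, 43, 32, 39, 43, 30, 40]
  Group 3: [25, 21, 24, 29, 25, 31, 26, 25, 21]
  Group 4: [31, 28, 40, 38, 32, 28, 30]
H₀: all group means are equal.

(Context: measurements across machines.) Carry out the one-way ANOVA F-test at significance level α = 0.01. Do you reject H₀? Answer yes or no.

Group means [37.00, 37.78, 25.22, 32.43], grand mean 33.030
SSB = Σnᵢ(x̄ᵢ−x̄)² = 880.144; SSW = ΣΣ(x−x̄ᵢ)² = 578.825
MSB = 880.144/3 = 293.3814; MSW = 578.825/29 = 19.9595
F = MSB/MSW = 14.6988
df = (3, 29)
p-value (upper-tail) = 0.00001
At α=0.01: p < α → reject H₀

reject H₀: yes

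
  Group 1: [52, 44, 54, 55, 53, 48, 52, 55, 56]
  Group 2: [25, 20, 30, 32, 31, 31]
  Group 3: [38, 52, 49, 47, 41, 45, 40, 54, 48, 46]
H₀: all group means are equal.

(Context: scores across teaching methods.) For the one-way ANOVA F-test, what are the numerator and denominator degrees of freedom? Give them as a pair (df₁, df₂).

k = 3 groups, N = 25 total
df = (k−1, N−k) = (3−1, 25−3) = (2, 22)

degrees of freedom = [2, 22]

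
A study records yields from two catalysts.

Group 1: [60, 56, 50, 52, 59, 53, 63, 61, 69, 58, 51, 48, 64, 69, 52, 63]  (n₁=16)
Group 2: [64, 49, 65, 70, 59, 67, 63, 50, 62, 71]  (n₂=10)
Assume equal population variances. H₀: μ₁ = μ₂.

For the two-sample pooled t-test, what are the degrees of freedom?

df = n₁ + n₂ − 2 = 16 + 10 − 2 = 24

degrees of freedom = 24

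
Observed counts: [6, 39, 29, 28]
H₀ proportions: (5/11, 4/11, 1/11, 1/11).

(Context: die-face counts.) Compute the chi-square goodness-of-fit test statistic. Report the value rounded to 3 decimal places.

test statistic = 115.029

n = 102; E_i = n·p_i = [46.36, 37.09, 9.27, 9.27]
χ² = (6−46.36)²/46.36 + (39−37.09)²/37.09 + (29−9.27)²/9.27 + (28−9.27)²/9.27 = 115.0289
df = 3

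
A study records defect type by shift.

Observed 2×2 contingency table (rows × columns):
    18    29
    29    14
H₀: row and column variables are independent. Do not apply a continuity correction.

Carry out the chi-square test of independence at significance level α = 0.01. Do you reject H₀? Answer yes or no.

Row totals [47, 43], col totals [47, 43], n=90
χ² = (18−24.54)²/24.54 + (29−22.46)²/22.46 + (29−22.46)²/22.46 + (14−20.54)²/20.54 = 7.6443
df = 1
p-value (upper-tail) = 0.00570
At α=0.01: p < α → reject H₀

reject H₀: yes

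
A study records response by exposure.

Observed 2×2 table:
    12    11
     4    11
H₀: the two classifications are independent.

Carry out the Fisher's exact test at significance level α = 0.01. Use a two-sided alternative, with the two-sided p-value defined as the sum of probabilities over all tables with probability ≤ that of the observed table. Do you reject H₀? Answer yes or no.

reject H₀: no

Margins: r₁=23, r₂=15, c₁=16, c₂=22, n=38
p_obs = C(23,12)·C(15,4)/C(38,16); sum pmf over tables with pmf ≤ p_obs
p-value (two-sided) = 0.18165
At α=0.01: p ≥ α → fail to reject H₀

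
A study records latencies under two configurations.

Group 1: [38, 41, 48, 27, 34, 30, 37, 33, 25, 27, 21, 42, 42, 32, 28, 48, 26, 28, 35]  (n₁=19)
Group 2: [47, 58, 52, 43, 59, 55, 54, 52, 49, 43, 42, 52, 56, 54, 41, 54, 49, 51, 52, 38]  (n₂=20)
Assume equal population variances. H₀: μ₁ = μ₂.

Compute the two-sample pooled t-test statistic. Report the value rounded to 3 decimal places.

test statistic = -7.342

x̄₁=33.789, s₁=7.814, n₁=19
x̄₂=50.050, s₂=5.934, n₂=20
s_p² = [18·7.814² + 19·5.934²]/37 = 47.7867
SE = √(s_p²·(1/19+1/20)) = 2.2146
t = (33.789−50.050)/2.2146 = -7.3424
df = 37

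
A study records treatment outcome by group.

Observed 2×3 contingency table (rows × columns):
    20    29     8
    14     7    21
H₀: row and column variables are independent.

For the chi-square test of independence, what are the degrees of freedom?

degrees of freedom = 2

df = (r−1)(c−1) = (2−1)·(3−1) = 2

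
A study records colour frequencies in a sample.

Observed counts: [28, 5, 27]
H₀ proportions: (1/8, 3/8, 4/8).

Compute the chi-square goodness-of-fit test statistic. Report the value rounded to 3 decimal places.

n = 60; E_i = n·p_i = [7.50, 22.50, 30.00]
χ² = (28−7.50)²/7.50 + (5−22.50)²/22.50 + (27−30.00)²/30.00 = 69.9444
df = 2

test statistic = 69.944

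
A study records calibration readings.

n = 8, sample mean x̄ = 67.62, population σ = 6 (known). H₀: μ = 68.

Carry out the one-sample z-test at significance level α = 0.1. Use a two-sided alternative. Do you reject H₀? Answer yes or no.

reject H₀: no

SE = σ/√n = 6/√8 = 2.1213
z = (x̄−μ₀)/SE = (67.62−68)/2.1213 = -0.1791
p-value (two-sided) = 0.85783
At α=0.1: p ≥ α → fail to reject H₀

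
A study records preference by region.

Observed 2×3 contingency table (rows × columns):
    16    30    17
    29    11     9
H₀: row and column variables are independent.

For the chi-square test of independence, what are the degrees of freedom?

degrees of freedom = 2

df = (r−1)(c−1) = (2−1)·(3−1) = 2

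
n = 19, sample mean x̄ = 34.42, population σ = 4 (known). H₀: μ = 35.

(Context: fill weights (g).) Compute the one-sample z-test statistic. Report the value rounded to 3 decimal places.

test statistic = -0.632

SE = σ/√n = 4/√19 = 0.9177
z = (x̄−μ₀)/SE = (34.42−35)/0.9177 = -0.6320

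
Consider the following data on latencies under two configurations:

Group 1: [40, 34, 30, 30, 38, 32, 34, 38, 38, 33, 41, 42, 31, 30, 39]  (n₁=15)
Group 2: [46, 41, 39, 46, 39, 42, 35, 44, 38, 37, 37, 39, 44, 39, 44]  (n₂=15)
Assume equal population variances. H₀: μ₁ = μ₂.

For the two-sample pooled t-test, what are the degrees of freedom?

df = n₁ + n₂ − 2 = 15 + 15 − 2 = 28

degrees of freedom = 28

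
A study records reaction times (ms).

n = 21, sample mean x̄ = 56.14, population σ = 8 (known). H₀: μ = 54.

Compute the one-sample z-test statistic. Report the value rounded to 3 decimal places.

test statistic = 1.226

SE = σ/√n = 8/√21 = 1.7457
z = (x̄−μ₀)/SE = (56.14−54)/1.7457 = 1.2258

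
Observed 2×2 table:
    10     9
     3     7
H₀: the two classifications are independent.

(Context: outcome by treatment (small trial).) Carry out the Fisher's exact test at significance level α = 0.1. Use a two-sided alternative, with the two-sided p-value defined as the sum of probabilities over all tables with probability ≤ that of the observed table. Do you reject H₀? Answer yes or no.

Margins: r₁=19, r₂=10, c₁=13, c₂=16, n=29
p_obs = C(19,10)·C(10,3)/C(29,13); sum pmf over tables with pmf ≤ p_obs
p-value (two-sided) = 0.43348
At α=0.1: p ≥ α → fail to reject H₀

reject H₀: no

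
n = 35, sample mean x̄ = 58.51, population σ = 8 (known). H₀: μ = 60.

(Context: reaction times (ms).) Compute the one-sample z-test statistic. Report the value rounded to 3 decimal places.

SE = σ/√n = 8/√35 = 1.3522
z = (x̄−μ₀)/SE = (58.51−60)/1.3522 = -1.1019

test statistic = -1.102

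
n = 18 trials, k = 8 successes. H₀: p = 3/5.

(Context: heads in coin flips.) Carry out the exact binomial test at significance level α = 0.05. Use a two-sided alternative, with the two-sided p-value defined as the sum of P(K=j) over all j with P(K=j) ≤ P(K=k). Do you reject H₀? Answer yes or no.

reject H₀: no

Exact binomial: n=18, k=8, p₀=3/5=0.6000
P(X=j) = C(n,j)·p₀^j·(1−p₀)^(n−j); p = Σ P(X=j) over j with P(X=j) ≤ P(X=8)
p-value (two-sided) = 0.22888
At α=0.05: p ≥ α → fail to reject H₀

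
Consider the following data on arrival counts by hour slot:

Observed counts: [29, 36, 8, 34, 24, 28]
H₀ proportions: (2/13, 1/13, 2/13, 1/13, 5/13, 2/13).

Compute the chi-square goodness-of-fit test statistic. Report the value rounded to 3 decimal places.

test statistic = 119.944

n = 159; E_i = n·p_i = [24.46, 12.23, 24.46, 12.23, 61.15, 24.46]
χ² = (29−24.46)²/24.46 + (36−12.23)²/12.23 + (8−24.46)²/24.46 + (34−12.23)²/12.23 + (24−61.15)²/61.15 + (28−24.46)²/24.46 = 119.9440
df = 5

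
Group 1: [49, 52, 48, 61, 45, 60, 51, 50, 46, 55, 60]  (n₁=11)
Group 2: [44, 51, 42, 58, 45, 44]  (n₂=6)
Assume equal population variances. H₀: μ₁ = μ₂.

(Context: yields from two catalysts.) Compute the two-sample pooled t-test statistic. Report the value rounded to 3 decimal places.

test statistic = 1.724

x̄₁=52.455, s₁=5.751, n₁=11
x̄₂=47.333, s₂=6.055, n₂=6
s_p² = [10·5.751² + 5·6.055²]/15 = 34.2707
SE = √(s_p²·(1/11+1/6)) = 2.9711
t = (52.455−47.333)/2.9711 = 1.7237
df = 15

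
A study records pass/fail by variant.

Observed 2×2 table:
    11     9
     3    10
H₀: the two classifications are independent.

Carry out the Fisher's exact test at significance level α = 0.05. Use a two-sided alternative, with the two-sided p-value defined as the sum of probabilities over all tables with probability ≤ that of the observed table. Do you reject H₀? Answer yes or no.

reject H₀: no

Margins: r₁=20, r₂=13, c₁=14, c₂=19, n=33
p_obs = C(20,11)·C(13,3)/C(33,14); sum pmf over tables with pmf ≤ p_obs
p-value (two-sided) = 0.08729
At α=0.05: p ≥ α → fail to reject H₀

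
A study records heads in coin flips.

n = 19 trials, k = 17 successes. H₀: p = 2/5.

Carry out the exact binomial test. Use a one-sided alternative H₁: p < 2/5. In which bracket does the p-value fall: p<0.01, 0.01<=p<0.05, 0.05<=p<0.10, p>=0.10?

p-value bracket: p>=0.10

Exact binomial: n=19, k=17, p₀=2/5=0.4000
P(X≤17) from Σ C(n,i)·p₀^i·(1−p₀)^(n−i)
p-value (one-sided, H₁ less) = 1.00000
→ bracket: p>=0.10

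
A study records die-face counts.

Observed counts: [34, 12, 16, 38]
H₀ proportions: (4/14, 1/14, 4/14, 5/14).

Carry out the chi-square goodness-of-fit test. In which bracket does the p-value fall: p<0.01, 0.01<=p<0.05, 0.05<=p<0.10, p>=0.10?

n = 100; E_i = n·p_i = [28.57, 7.14, 28.57, 35.71]
χ² = (34−28.57)²/28.57 + (12−7.14)²/7.14 + (16−28.57)²/28.57 + (38−35.71)²/35.71 = 10.0120
df = 3
p-value (upper-tail) = 0.01846
→ bracket: 0.01<=p<0.05

p-value bracket: 0.01<=p<0.05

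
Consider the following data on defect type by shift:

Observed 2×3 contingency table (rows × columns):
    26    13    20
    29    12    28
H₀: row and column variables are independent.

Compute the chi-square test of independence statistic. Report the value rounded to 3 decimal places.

Row totals [59, 69], col totals [55, 25, 48], n=128
χ² = (26−25.35)²/25.35 + (13−11.52)²/11.52 + (20−22.12)²/22.12 + (29−29.65)²/29.65 + (12−13.48)²/13.48 + (28−25.88)²/25.88 = 0.7604
df = 2

test statistic = 0.760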